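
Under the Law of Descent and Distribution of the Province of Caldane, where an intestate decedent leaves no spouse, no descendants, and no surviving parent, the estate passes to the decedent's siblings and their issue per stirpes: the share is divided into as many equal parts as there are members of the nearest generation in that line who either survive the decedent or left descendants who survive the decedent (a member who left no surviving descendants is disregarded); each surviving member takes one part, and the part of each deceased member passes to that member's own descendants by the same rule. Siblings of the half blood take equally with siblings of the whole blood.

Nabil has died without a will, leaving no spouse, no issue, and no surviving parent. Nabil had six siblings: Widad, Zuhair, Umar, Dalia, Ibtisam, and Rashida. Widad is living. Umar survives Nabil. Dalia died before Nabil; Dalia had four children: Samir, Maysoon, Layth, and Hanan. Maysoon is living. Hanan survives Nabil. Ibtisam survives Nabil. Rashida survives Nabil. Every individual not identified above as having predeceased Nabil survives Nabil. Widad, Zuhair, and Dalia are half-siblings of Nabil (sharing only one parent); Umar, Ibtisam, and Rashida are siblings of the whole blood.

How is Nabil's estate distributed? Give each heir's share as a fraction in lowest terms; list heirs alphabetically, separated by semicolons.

Hanan 1/24; Ibtisam 1/6; Layth 1/24; Maysoon 1/24; Rashida 1/6; Samir 1/24; Umar 1/6; Widad 1/6; Zuhair 1/6

No spouse, descendants, or parent survives, so the estate passes to Nabil's siblings per stirpes.
Half-blood and whole-blood siblings take equally under the stated rule.
The estate is divided into 6 equal shares of 1/6 among Widad, Zuhair, Umar, Dalia, Ibtisam, Rashida.
Widad is living and takes 1/6.
Zuhair is living and takes 1/6.
Umar is living and takes 1/6.
Dalia predeceased; the 1/6 allotted to Dalia's branch passes to Dalia's issue by representation.
The 1/6 is divided into 4 equal shares of 1/24 among Samir, Maysoon, Layth, Hanan.
Samir is living and takes 1/24.
Maysoon is living and takes 1/24.
Layth is living and takes 1/24.
Hanan is living and takes 1/24.
Ibtisam is living and takes 1/6.
Rashida is living and takes 1/6.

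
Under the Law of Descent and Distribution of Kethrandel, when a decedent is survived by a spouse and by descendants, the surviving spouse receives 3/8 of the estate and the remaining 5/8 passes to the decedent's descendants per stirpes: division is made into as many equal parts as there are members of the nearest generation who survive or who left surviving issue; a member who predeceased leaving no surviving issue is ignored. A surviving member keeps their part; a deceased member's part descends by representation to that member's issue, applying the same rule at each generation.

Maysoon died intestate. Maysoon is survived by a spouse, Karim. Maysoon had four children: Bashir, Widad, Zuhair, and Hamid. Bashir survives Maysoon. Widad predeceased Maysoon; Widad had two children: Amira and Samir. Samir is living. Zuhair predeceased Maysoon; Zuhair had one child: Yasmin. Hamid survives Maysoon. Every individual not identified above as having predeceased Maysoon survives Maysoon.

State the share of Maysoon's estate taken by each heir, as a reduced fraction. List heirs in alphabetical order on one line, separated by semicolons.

Karim, as surviving spouse, takes 3/8.
The remaining 5/8 passes to Maysoon's descendants per stirpes.
The 5/8 is divided into 4 equal shares of 5/32 among Bashir, Widad, Zuhair, Hamid.
Bashir is living and takes 5/32.
Widad predeceased; the 5/32 allotted to Widad's branch passes to Widad's issue by representation.
The 5/32 is divided into 2 equal shares of 5/64 among Amira, Samir.
Amira is living and takes 5/64.
Samir is living and takes 5/64.
Zuhair predeceased; the 5/32 allotted to Zuhair's branch passes to Zuhair's issue by representation.
Yasmin is the sole taker at this level and receives the full 5/32.
Hamid is living and takes 5/32.

Amira 5/64; Bashir 5/32; Hamid 5/32; Karim 3/8; Samir 5/64; Yasmin 5/32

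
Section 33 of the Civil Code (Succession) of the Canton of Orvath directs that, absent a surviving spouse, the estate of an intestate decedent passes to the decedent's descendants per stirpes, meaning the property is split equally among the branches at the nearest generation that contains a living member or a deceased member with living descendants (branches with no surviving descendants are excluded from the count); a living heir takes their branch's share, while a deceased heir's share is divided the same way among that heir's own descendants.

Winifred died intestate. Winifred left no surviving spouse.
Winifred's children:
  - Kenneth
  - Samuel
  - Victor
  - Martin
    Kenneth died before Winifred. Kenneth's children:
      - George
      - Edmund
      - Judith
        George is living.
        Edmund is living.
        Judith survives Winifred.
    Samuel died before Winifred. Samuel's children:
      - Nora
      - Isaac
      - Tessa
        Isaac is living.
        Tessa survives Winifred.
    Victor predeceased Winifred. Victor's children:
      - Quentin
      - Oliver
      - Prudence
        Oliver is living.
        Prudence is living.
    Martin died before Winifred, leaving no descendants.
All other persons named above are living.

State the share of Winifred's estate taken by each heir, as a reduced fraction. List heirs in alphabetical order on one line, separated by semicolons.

Edmund 1/9; George 1/9; Isaac 1/9; Judith 1/9; Nora 1/9; Oliver 1/9; Prudence 1/9; Quentin 1/9; Tessa 1/9

There is no surviving spouse, so the entire estate passes to Winifred's descendants per stirpes.
Martin left no surviving issue, so that branch lapses and is disregarded.
The estate is divided into 3 equal shares of 1/3 among Kenneth, Samuel, Victor.
Kenneth predeceased; the 1/3 allotted to Kenneth's branch passes to Kenneth's issue by representation.
The 1/3 is divided into 3 equal shares of 1/9 among George, Edmund, Judith.
George is living and takes 1/9.
Edmund is living and takes 1/9.
Judith is living and takes 1/9.
Samuel predeceased; the 1/3 allotted to Samuel's branch passes to Samuel's issue by representation.
The 1/3 is divided into 3 equal shares of 1/9 among Nora, Isaac, Tessa.
Nora is living and takes 1/9.
Isaac is living and takes 1/9.
Tessa is living and takes 1/9.
Victor predeceased; the 1/3 allotted to Victor's branch passes to Victor's issue by representation.
The 1/3 is divided into 3 equal shares of 1/9 among Quentin, Oliver, Prudence.
Quentin is living and takes 1/9.
Oliver is living and takes 1/9.
Prudence is living and takes 1/9.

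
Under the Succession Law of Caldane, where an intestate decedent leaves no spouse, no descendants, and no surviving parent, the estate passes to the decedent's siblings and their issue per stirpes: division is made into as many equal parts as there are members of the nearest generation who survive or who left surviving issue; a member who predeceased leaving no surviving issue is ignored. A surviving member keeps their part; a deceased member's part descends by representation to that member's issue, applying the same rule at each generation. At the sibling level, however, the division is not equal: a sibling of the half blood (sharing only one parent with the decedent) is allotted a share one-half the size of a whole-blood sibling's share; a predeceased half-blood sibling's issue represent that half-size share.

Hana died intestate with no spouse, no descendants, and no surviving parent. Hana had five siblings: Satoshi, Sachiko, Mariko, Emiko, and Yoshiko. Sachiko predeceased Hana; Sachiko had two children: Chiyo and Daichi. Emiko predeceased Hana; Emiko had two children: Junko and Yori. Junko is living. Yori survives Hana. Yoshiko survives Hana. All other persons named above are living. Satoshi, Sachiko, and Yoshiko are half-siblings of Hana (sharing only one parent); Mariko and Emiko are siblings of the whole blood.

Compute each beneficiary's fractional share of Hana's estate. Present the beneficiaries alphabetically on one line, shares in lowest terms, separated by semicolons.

Chiyo 1/14; Daichi 1/14; Junko 1/7; Mariko 2/7; Satoshi 1/7; Yori 1/7; Yoshiko 1/7

No spouse, descendants, or parent survives, so the estate passes to Hana's siblings per stirpes.
Half-blood siblings count for one-half the weight of whole-blood siblings at the initial division.
Dividing 1 in proportion to weights (total weight 7/2): Satoshi (weight 1/2) → 1/7; Sachiko (weight 1/2) → 1/7; Mariko (weight 1) → 2/7; Emiko (weight 1) → 2/7; Yoshiko (weight 1/2) → 1/7.
Satoshi is living and takes 1/7.
Sachiko predeceased; the 1/7 allotted to Sachiko's branch passes to Sachiko's issue by representation.
The 1/7 is divided into 2 equal shares of 1/14 among Chiyo, Daichi.
Chiyo is living and takes 1/14.
Daichi is living and takes 1/14.
Mariko is living and takes 2/7.
Emiko predeceased; the 2/7 allotted to Emiko's branch passes to Emiko's issue by representation.
The 2/7 is divided into 2 equal shares of 1/7 among Junko, Yori.
Junko is living and takes 1/7.
Yori is living and takes 1/7.
Yoshiko is living and takes 1/7.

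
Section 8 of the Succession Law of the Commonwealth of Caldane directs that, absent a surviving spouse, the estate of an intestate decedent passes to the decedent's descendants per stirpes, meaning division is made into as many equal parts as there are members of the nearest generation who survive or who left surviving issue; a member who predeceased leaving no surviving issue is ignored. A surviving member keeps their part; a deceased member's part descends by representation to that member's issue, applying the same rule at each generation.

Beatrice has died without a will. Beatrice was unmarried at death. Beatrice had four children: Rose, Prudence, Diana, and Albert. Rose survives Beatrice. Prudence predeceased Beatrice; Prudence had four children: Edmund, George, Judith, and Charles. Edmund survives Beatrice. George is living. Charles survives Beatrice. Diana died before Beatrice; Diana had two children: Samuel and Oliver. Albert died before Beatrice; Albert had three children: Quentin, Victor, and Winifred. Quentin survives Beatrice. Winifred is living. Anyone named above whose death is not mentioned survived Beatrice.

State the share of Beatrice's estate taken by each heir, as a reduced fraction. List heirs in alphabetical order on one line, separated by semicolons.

There is no surviving spouse, so the entire estate passes to Beatrice's descendants per stirpes.
The estate is divided into 4 equal shares of 1/4 among Rose, Prudence, Diana, Albert.
Rose is living and takes 1/4.
Prudence predeceased; the 1/4 allotted to Prudence's branch passes to Prudence's issue by representation.
The 1/4 is divided into 4 equal shares of 1/16 among Edmund, George, Judith, Charles.
Edmund is living and takes 1/16.
George is living and takes 1/16.
Judith is living and takes 1/16.
Charles is living and takes 1/16.
Diana predeceased; the 1/4 allotted to Diana's branch passes to Diana's issue by representation.
The 1/4 is divided into 2 equal shares of 1/8 among Samuel, Oliver.
Samuel is living and takes 1/8.
Oliver is living and takes 1/8.
Albert predeceased; the 1/4 allotted to Albert's branch passes to Albert's issue by representation.
The 1/4 is divided into 3 equal shares of 1/12 among Quentin, Victor, Winifred.
Quentin is living and takes 1/12.
Victor is living and takes 1/12.
Winifred is living and takes 1/12.

Charles 1/16; Edmund 1/16; George 1/16; Judith 1/16; Oliver 1/8; Quentin 1/12; Rose 1/4; Samuel 1/8; Victor 1/12; Winifred 1/12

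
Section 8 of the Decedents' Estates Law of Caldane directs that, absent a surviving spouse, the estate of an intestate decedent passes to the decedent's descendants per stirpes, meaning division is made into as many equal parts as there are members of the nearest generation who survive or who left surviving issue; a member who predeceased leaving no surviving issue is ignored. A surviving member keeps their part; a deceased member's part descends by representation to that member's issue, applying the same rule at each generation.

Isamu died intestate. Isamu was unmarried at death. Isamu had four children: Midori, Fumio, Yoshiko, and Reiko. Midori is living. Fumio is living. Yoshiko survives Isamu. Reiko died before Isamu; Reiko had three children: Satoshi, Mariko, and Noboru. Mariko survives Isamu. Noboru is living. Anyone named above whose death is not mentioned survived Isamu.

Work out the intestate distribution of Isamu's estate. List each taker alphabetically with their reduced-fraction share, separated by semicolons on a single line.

There is no surviving spouse, so the entire estate passes to Isamu's descendants per stirpes.
The estate is divided into 4 equal shares of 1/4 among Midori, Fumio, Yoshiko, Reiko.
Midori is living and takes 1/4.
Fumio is living and takes 1/4.
Yoshiko is living and takes 1/4.
Reiko predeceased; the 1/4 allotted to Reiko's branch passes to Reiko's issue by representation.
The 1/4 is divided into 3 equal shares of 1/12 among Satoshi, Mariko, Noboru.
Satoshi is living and takes 1/12.
Mariko is living and takes 1/12.
Noboru is living and takes 1/12.

Fumio 1/4; Mariko 1/12; Midori 1/4; Noboru 1/12; Satoshi 1/12; Yoshiko 1/4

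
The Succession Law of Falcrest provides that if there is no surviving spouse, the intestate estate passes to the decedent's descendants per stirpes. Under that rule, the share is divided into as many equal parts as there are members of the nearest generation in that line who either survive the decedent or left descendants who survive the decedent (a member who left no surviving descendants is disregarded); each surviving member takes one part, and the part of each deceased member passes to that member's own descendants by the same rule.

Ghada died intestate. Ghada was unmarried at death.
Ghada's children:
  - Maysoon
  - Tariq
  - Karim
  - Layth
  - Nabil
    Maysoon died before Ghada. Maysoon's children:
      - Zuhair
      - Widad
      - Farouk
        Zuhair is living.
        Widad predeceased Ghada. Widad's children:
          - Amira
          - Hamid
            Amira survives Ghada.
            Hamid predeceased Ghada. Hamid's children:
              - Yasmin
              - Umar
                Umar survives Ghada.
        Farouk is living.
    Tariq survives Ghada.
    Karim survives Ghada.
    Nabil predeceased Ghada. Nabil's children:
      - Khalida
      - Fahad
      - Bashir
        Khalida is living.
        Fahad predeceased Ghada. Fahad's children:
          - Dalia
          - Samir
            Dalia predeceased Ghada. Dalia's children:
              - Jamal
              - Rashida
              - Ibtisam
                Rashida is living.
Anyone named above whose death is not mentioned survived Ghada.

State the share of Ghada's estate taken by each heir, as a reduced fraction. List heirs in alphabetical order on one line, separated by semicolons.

Amira 1/30; Bashir 1/15; Farouk 1/15; Ibtisam 1/90; Jamal 1/90; Karim 1/5; Khalida 1/15; Layth 1/5; Rashida 1/90; Samir 1/30; Tariq 1/5; Umar 1/60; Yasmin 1/60; Zuhair 1/15

There is no surviving spouse, so the entire estate passes to Ghada's descendants per stirpes.
The estate is divided into 5 equal shares of 1/5 among Maysoon, Tariq, Karim, Layth, Nabil.
Maysoon predeceased; the 1/5 allotted to Maysoon's branch passes to Maysoon's issue by representation.
The 1/5 is divided into 3 equal shares of 1/15 among Zuhair, Widad, Farouk.
Zuhair is living and takes 1/15.
Widad predeceased; the 1/15 allotted to Widad's branch passes to Widad's issue by representation.
The 1/15 is divided into 2 equal shares of 1/30 among Amira, Hamid.
Amira is living and takes 1/30.
Hamid predeceased; the 1/30 allotted to Hamid's branch passes to Hamid's issue by representation.
The 1/30 is divided into 2 equal shares of 1/60 among Yasmin, Umar.
Yasmin is living and takes 1/60.
Umar is living and takes 1/60.
Farouk is living and takes 1/15.
Tariq is living and takes 1/5.
Karim is living and takes 1/5.
Layth is living and takes 1/5.
Nabil predeceased; the 1/5 allotted to Nabil's branch passes to Nabil's issue by representation.
The 1/5 is divided into 3 equal shares of 1/15 among Khalida, Fahad, Bashir.
Khalida is living and takes 1/15.
Fahad predeceased; the 1/15 allotted to Fahad's branch passes to Fahad's issue by representation.
The 1/15 is divided into 2 equal shares of 1/30 among Dalia, Samir.
Dalia predeceased; the 1/30 allotted to Dalia's branch passes to Dalia's issue by representation.
The 1/30 is divided into 3 equal shares of 1/90 among Jamal, Rashida, Ibtisam.
Jamal is living and takes 1/90.
Rashida is living and takes 1/90.
Ibtisam is living and takes 1/90.
Samir is living and takes 1/30.
Bashir is living and takes 1/15.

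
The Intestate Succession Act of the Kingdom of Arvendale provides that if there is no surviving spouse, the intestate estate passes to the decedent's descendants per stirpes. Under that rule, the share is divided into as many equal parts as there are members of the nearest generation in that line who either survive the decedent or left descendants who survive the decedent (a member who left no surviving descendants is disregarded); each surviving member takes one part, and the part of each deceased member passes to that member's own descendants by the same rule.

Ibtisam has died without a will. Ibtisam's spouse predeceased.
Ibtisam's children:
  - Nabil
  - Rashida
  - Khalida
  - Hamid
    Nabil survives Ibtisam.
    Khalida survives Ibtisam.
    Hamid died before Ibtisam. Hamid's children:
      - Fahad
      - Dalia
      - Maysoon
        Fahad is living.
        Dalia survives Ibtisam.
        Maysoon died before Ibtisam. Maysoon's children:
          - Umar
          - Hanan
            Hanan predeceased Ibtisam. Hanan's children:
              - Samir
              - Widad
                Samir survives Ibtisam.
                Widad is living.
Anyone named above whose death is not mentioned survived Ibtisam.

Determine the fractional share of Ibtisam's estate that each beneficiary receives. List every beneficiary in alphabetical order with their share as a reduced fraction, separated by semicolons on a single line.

Dalia 1/12; Fahad 1/12; Khalida 1/4; Nabil 1/4; Rashida 1/4; Samir 1/48; Umar 1/24; Widad 1/48

There is no surviving spouse, so the entire estate passes to Ibtisam's descendants per stirpes.
The estate is divided into 4 equal shares of 1/4 among Nabil, Rashida, Khalida, Hamid.
Nabil is living and takes 1/4.
Rashida is living and takes 1/4.
Khalida is living and takes 1/4.
Hamid predeceased; the 1/4 allotted to Hamid's branch passes to Hamid's issue by representation.
The 1/4 is divided into 3 equal shares of 1/12 among Fahad, Dalia, Maysoon.
Fahad is living and takes 1/12.
Dalia is living and takes 1/12.
Maysoon predeceased; the 1/12 allotted to Maysoon's branch passes to Maysoon's issue by representation.
The 1/12 is divided into 2 equal shares of 1/24 among Umar, Hanan.
Umar is living and takes 1/24.
Hanan predeceased; the 1/24 allotted to Hanan's branch passes to Hanan's issue by representation.
The 1/24 is divided into 2 equal shares of 1/48 among Samir, Widad.
Samir is living and takes 1/48.
Widad is living and takes 1/48.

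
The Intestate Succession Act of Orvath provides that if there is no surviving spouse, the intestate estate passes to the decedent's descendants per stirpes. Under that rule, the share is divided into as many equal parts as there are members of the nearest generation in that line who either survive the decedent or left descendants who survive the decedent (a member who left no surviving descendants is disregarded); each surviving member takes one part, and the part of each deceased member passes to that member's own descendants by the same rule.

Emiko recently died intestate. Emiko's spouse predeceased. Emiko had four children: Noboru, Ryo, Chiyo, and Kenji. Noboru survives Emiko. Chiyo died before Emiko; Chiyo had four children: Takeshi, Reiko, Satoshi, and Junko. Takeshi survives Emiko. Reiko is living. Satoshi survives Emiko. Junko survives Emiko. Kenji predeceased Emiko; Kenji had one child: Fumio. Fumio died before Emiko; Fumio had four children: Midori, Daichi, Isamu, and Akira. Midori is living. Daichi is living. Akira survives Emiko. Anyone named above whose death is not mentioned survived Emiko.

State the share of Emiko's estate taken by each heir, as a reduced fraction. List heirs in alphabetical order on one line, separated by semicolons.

Akira 1/16; Daichi 1/16; Isamu 1/16; Junko 1/16; Midori 1/16; Noboru 1/4; Reiko 1/16; Ryo 1/4; Satoshi 1/16; Takeshi 1/16

There is no surviving spouse, so the entire estate passes to Emiko's descendants per stirpes.
The estate is divided into 4 equal shares of 1/4 among Noboru, Ryo, Chiyo, Kenji.
Noboru is living and takes 1/4.
Ryo is living and takes 1/4.
Chiyo predeceased; the 1/4 allotted to Chiyo's branch passes to Chiyo's issue by representation.
The 1/4 is divided into 4 equal shares of 1/16 among Takeshi, Reiko, Satoshi, Junko.
Takeshi is living and takes 1/16.
Reiko is living and takes 1/16.
Satoshi is living and takes 1/16.
Junko is living and takes 1/16.
Kenji predeceased; the 1/4 allotted to Kenji's branch passes to Kenji's issue by representation.
Fumio's line is the sole branch at this level, so the full 1/4 passes to Fumio's issue by representation.
The 1/4 is divided into 4 equal shares of 1/16 among Midori, Daichi, Isamu, Akira.
Midori is living and takes 1/16.
Daichi is living and takes 1/16.
Isamu is living and takes 1/16.
Akira is living and takes 1/16.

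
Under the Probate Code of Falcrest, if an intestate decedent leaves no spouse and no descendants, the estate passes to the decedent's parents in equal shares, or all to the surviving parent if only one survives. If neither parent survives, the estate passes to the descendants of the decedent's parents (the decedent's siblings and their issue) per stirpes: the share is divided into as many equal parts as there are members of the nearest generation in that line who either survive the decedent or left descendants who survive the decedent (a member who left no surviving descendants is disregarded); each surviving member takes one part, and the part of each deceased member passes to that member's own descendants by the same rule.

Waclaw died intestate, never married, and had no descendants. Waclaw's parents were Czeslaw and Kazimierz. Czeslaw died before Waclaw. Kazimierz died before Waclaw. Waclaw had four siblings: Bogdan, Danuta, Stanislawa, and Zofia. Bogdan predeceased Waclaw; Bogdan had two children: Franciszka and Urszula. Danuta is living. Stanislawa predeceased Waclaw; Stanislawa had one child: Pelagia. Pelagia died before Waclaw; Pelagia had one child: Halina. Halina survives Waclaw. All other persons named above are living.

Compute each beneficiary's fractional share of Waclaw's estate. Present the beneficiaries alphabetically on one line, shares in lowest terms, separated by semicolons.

Neither parent survives and there are no descendants, so the estate passes to Waclaw's siblings and their issue per stirpes.
The estate is divided into 4 equal shares of 1/4 among Bogdan, Danuta, Stanislawa, Zofia.
Bogdan predeceased; the 1/4 allotted to Bogdan's branch passes to Bogdan's issue by representation.
The 1/4 is divided into 2 equal shares of 1/8 among Franciszka, Urszula.
Franciszka is living and takes 1/8.
Urszula is living and takes 1/8.
Danuta is living and takes 1/4.
Stanislawa predeceased; the 1/4 allotted to Stanislawa's branch passes to Stanislawa's issue by representation.
Pelagia's line is the sole branch at this level, so the full 1/4 passes to Pelagia's issue by representation.
Halina is the sole taker at this level and receives the full 1/4.
Zofia is living and takes 1/4.

Danuta 1/4; Franciszka 1/8; Halina 1/4; Urszula 1/8; Zofia 1/4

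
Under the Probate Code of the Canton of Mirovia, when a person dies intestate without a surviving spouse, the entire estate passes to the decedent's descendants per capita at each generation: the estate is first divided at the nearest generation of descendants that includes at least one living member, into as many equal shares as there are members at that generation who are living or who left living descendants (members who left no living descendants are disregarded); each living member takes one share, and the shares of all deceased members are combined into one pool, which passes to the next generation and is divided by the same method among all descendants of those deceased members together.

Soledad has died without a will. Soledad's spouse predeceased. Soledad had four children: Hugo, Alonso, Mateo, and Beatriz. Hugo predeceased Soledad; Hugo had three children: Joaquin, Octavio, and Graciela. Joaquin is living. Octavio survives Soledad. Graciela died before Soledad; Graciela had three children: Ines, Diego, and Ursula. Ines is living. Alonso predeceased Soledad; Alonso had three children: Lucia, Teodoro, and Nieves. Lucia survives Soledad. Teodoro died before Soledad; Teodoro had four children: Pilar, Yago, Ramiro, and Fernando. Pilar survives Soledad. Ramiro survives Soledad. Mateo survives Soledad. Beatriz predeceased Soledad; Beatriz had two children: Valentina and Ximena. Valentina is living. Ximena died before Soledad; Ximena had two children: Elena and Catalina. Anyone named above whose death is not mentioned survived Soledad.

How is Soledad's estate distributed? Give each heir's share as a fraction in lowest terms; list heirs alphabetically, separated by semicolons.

Catalina 1/32; Diego 1/32; Elena 1/32; Fernando 1/32; Ines 1/32; Joaquin 3/32; Lucia 3/32; Mateo 1/4; Nieves 3/32; Octavio 3/32; Pilar 1/32; Ramiro 1/32; Ursula 1/32; Valentina 3/32; Yago 1/32

There is no surviving spouse, so the entire estate passes to Soledad's descendants per capita at each generation.
At generation 1 (Hugo, Alonso, Mateo, Beatriz) there are 4 shares of (1)/4 = 1/4 each.
Living: Mateo — each takes 1/4.
Deceased: Hugo, Alonso, and Beatriz. Their combined 3/4 is pooled and carried to generation 2.
At generation 2 (Joaquin, Octavio, Graciela, Lucia, Teodoro, Nieves, Valentina, Ximena) there are 8 shares of (3/4)/8 = 3/32 each.
Living: Joaquin, Octavio, Lucia, Nieves, and Valentina — each takes 3/32.
Deceased: Graciela, Teodoro, and Ximena. Their combined 9/32 is pooled and carried to generation 3.
At generation 3 (Ines, Diego, Ursula, Pilar, Yago, Ramiro, Fernando, Elena, Catalina) there are 9 shares of (9/32)/9 = 1/32 each.
Living: Ines, Diego, Ursula, Pilar, Yago, Ramiro, Fernando, Elena, and Catalina — each takes 1/32.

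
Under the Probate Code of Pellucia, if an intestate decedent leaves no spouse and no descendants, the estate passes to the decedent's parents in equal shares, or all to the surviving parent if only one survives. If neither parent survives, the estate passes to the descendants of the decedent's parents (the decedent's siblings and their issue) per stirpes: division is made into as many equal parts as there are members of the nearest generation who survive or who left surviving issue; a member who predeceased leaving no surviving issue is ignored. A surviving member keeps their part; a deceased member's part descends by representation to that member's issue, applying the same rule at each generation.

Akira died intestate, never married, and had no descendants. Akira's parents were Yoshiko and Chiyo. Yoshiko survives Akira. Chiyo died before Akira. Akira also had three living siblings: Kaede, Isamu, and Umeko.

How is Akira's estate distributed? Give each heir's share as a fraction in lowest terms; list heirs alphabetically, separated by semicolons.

Only one parent, Yoshiko, survives, so Yoshiko takes the entire estate. The siblings take nothing because a surviving parent has priority.

Yoshiko 1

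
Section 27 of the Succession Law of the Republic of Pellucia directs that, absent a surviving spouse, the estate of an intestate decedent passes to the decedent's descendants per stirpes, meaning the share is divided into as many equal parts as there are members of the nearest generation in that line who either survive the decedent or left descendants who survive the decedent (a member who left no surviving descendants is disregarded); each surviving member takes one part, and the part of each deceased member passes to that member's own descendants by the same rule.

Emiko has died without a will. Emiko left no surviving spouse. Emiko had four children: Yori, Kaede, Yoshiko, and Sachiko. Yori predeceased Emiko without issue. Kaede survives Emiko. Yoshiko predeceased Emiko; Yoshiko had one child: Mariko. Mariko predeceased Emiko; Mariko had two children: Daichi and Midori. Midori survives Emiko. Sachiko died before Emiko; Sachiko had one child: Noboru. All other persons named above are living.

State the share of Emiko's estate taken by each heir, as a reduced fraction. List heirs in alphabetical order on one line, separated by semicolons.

Daichi 1/6; Kaede 1/3; Midori 1/6; Noboru 1/3

There is no surviving spouse, so the entire estate passes to Emiko's descendants per stirpes.
Yori left no surviving issue, so that branch lapses and is disregarded.
The estate is divided into 3 equal shares of 1/3 among Kaede, Yoshiko, Sachiko.
Kaede is living and takes 1/3.
Yoshiko predeceased; the 1/3 allotted to Yoshiko's branch passes to Yoshiko's issue by representation.
Mariko's line is the sole branch at this level, so the full 1/3 passes to Mariko's issue by representation.
The 1/3 is divided into 2 equal shares of 1/6 among Daichi, Midori.
Daichi is living and takes 1/6.
Midori is living and takes 1/6.
Sachiko predeceased; the 1/3 allotted to Sachiko's branch passes to Sachiko's issue by representation.
Noboru is the sole taker at this level and receives the full 1/3.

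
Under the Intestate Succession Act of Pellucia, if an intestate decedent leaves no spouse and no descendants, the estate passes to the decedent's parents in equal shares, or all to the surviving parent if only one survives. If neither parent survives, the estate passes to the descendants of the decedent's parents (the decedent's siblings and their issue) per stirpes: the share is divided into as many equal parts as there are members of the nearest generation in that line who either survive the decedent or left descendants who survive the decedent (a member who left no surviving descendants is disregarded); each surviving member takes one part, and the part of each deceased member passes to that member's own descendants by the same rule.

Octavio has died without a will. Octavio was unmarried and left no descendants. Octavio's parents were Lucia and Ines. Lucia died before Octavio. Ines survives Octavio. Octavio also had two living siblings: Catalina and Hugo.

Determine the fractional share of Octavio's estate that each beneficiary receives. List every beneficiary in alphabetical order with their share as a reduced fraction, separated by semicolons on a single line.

Ines 1

Only one parent, Ines, survives, so Ines takes the entire estate. The siblings take nothing because a surviving parent has priority.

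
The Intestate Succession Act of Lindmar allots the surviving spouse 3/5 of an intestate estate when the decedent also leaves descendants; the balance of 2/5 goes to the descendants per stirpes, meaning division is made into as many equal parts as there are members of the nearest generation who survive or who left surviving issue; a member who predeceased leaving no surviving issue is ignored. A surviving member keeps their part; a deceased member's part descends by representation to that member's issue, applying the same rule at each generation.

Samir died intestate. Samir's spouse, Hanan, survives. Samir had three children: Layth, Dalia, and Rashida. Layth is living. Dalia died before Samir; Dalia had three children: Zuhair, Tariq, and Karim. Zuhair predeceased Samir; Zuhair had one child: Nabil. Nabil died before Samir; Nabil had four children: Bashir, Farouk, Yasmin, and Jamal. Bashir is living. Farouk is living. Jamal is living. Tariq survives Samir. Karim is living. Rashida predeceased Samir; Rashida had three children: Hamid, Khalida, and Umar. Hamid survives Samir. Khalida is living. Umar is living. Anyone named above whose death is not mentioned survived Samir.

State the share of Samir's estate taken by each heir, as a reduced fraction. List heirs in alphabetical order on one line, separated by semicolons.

Bashir 1/90; Farouk 1/90; Hamid 2/45; Hanan 3/5; Jamal 1/90; Karim 2/45; Khalida 2/45; Layth 2/15; Tariq 2/45; Umar 2/45; Yasmin 1/90

Hanan, as surviving spouse, takes 3/5.
The remaining 2/5 passes to Samir's descendants per stirpes.
The 2/5 is divided into 3 equal shares of 2/15 among Layth, Dalia, Rashida.
Layth is living and takes 2/15.
Dalia predeceased; the 2/15 allotted to Dalia's branch passes to Dalia's issue by representation.
The 2/15 is divided into 3 equal shares of 2/45 among Zuhair, Tariq, Karim.
Zuhair predeceased; the 2/45 allotted to Zuhair's branch passes to Zuhair's issue by representation.
Nabil's line is the sole branch at this level, so the full 2/45 passes to Nabil's issue by representation.
The 2/45 is divided into 4 equal shares of 1/90 among Bashir, Farouk, Yasmin, Jamal.
Bashir is living and takes 1/90.
Farouk is living and takes 1/90.
Yasmin is living and takes 1/90.
Jamal is living and takes 1/90.
Tariq is living and takes 2/45.
Karim is living and takes 2/45.
Rashida predeceased; the 2/15 allotted to Rashida's branch passes to Rashida's issue by representation.
The 2/15 is divided into 3 equal shares of 2/45 among Hamid, Khalida, Umar.
Hamid is living and takes 2/45.
Khalida is living and takes 2/45.
Umar is living and takes 2/45.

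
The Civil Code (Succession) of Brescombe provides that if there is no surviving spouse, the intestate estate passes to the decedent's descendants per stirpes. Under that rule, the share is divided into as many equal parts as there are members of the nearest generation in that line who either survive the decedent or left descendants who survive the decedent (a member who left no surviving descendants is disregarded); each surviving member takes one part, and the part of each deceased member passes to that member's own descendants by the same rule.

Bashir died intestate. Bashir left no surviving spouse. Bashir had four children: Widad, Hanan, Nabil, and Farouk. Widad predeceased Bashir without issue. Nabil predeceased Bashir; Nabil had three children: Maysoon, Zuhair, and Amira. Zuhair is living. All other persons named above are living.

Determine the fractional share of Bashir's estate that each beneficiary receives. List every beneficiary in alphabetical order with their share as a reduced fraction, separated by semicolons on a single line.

Amira 1/9; Farouk 1/3; Hanan 1/3; Maysoon 1/9; Zuhair 1/9

There is no surviving spouse, so the entire estate passes to Bashir's descendants per stirpes.
Widad left no surviving issue, so that branch lapses and is disregarded.
The estate is divided into 3 equal shares of 1/3 among Hanan, Nabil, Farouk.
Hanan is living and takes 1/3.
Nabil predeceased; the 1/3 allotted to Nabil's branch passes to Nabil's issue by representation.
The 1/3 is divided into 3 equal shares of 1/9 among Maysoon, Zuhair, Amira.
Maysoon is living and takes 1/9.
Zuhair is living and takes 1/9.
Amira is living and takes 1/9.
Farouk is living and takes 1/3.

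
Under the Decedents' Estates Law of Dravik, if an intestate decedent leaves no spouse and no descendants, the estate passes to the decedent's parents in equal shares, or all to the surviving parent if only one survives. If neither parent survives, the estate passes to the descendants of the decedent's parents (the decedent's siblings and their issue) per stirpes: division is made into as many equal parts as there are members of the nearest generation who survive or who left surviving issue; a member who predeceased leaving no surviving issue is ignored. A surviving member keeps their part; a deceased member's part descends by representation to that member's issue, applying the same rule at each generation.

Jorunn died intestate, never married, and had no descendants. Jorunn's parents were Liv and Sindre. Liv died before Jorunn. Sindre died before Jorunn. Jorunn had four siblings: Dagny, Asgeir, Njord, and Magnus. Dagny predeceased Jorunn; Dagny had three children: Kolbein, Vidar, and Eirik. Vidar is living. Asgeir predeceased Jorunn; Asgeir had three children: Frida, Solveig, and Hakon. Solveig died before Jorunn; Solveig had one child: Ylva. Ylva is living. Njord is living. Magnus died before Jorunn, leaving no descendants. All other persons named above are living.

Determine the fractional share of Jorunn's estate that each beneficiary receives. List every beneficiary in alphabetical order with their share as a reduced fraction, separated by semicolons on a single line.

Neither parent survives and there are no descendants, so the estate passes to Jorunn's siblings and their issue per stirpes.
Magnus left no surviving issue, so that branch lapses and is disregarded.
The estate is divided into 3 equal shares of 1/3 among Dagny, Asgeir, Njord.
Dagny predeceased; the 1/3 allotted to Dagny's branch passes to Dagny's issue by representation.
The 1/3 is divided into 3 equal shares of 1/9 among Kolbein, Vidar, Eirik.
Kolbein is living and takes 1/9.
Vidar is living and takes 1/9.
Eirik is living and takes 1/9.
Asgeir predeceased; the 1/3 allotted to Asgeir's branch passes to Asgeir's issue by representation.
The 1/3 is divided into 3 equal shares of 1/9 among Frida, Solveig, Hakon.
Frida is living and takes 1/9.
Solveig predeceased; the 1/9 allotted to Solveig's branch passes to Solveig's issue by representation.
Ylva is the sole taker at this level and receives the full 1/9.
Hakon is living and takes 1/9.
Njord is living and takes 1/3.

Eirik 1/9; Frida 1/9; Hakon 1/9; Kolbein 1/9; Njord 1/3; Vidar 1/9; Ylva 1/9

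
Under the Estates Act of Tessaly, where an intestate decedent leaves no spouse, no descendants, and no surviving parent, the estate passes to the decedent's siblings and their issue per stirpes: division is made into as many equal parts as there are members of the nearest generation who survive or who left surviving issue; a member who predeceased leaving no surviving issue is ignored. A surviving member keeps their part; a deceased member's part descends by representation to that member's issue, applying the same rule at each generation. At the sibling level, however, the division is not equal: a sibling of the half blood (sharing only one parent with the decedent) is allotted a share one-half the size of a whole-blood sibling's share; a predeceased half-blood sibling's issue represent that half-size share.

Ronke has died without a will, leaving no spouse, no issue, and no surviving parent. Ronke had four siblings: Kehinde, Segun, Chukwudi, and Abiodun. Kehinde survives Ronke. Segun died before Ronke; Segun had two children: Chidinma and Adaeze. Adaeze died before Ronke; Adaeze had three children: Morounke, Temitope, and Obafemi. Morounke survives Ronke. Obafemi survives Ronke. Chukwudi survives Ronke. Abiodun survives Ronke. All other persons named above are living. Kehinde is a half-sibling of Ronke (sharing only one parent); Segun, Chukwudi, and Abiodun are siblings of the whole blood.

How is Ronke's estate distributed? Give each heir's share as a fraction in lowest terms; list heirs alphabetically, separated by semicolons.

Abiodun 2/7; Chidinma 1/7; Chukwudi 2/7; Kehinde 1/7; Morounke 1/21; Obafemi 1/21; Temitope 1/21

No spouse, descendants, or parent survives, so the estate passes to Ronke's siblings per stirpes.
Half-blood siblings count for one-half the weight of whole-blood siblings at the initial division.
Dividing 1 in proportion to weights (total weight 7/2): Kehinde (weight 1/2) → 1/7; Segun (weight 1) → 2/7; Chukwudi (weight 1) → 2/7; Abiodun (weight 1) → 2/7.
Kehinde is living and takes 1/7.
Segun predeceased; the 2/7 allotted to Segun's branch passes to Segun's issue by representation.
The 2/7 is divided into 2 equal shares of 1/7 among Chidinma, Adaeze.
Chidinma is living and takes 1/7.
Adaeze predeceased; the 1/7 allotted to Adaeze's branch passes to Adaeze's issue by representation.
The 1/7 is divided into 3 equal shares of 1/21 among Morounke, Temitope, Obafemi.
Morounke is living and takes 1/21.
Temitope is living and takes 1/21.
Obafemi is living and takes 1/21.
Chukwudi is living and takes 2/7.
Abiodun is living and takes 2/7.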